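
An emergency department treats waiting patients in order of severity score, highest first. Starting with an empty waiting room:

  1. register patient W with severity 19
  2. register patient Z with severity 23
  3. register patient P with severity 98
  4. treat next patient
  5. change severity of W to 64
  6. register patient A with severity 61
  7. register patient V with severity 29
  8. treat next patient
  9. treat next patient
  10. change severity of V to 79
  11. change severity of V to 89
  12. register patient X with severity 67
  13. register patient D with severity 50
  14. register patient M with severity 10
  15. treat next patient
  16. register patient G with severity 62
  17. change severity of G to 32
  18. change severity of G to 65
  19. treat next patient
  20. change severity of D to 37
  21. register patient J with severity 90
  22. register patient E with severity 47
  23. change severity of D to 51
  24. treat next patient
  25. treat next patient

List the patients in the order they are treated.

P, W, A, V, X, J, G

add W (severity 19) → {W:19}
add Z (severity 23) → {Z:23, W:19}
add P (severity 98) → {P:98, Z:23, W:19}
treat next patient → P; now {Z:23, W:19}
update W to severity 64 → {W:64, Z:23}
add A (severity 61) → {W:64, A:61, Z:23}
add V (severity 29) → {W:64, A:61, V:29, Z:23}
treat next patient → W; now {A:61, V:29, Z:23}
treat next patient → A; now {V:29, Z:23}
update V to severity 79 → {V:79, Z:23}
update V to severity 89 → {V:89, Z:23}
add X (severity 67) → {V:89, X:67, Z:23}
add D (severity 50) → {V:89, X:67, D:50, Z:23}
add M (severity 10) → {V:89, X:67, D:50, Z:23, M:10}
treat next patient → V; now {X:67, D:50, Z:23, M:10}
add G (severity 62) → {X:67, G:62, D:50, Z:23, M:10}
update G to severity 32 → {X:67, D:50, G:32, Z:23, M:10}
update G to severity 65 → {X:67, G:65, D:50, Z:23, M:10}
treat next patient → X; now {G:65, D:50, Z:23, M:10}
update D to severity 37 → {G:65, D:37, Z:23, M:10}
add J (severity 90) → {J:90, G:65, D:37, Z:23, M:10}
add E (severity 47) → {J:90, G:65, E:47, D:37, Z:23, M:10}
update D to severity 51 → {J:90, G:65, D:51, E:47, Z:23, M:10}
treat next patient → J; now {G:65, D:51, E:47, Z:23, M:10}
treat next patient → G; now {D:51, E:47, Z:23, M:10}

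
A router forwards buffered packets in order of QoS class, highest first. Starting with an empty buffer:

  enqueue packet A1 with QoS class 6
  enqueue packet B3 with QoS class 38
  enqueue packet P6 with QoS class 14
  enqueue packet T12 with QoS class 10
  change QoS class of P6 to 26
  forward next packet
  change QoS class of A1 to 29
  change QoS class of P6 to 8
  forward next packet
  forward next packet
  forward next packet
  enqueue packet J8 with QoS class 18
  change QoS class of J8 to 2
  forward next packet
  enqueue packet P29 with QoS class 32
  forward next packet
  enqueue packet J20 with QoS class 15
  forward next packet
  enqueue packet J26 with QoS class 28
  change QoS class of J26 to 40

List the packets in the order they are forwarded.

add A1 (QoS class 6) → {A1:6}
add B3 (QoS class 38) → {B3:38, A1:6}
add P6 (QoS class 14) → {B3:38, P6:14, A1:6}
add T12 (QoS class 10) → {B3:38, P6:14, T12:10, A1:6}
update P6 to QoS class 26 → {B3:38, P6:26, T12:10, A1:6}
forward next packet → B3; now {P6:26, T12:10, A1:6}
update A1 to QoS class 29 → {A1:29, P6:26, T12:10}
update P6 to QoS class 8 → {A1:29, T12:10, P6:8}
forward next packet → A1; now {T12:10, P6:8}
forward next packet → T12; now {P6:8}
forward next packet → P6; now {}
add J8 (QoS class 18) → {J8:18}
update J8 to QoS class 2 → {J8:2}
forward next packet → J8; now {}
add P29 (QoS class 32) → {P29:32}
forward next packet → P29; now {}
add J20 (QoS class 15) → {J20:15}
forward next packet → J20; now {}
add J26 (QoS class 28) → {J26:28}
update J26 to QoS class 40 → {J26:40}

B3 → A1 → T12 → P6 → J8 → P29 → J20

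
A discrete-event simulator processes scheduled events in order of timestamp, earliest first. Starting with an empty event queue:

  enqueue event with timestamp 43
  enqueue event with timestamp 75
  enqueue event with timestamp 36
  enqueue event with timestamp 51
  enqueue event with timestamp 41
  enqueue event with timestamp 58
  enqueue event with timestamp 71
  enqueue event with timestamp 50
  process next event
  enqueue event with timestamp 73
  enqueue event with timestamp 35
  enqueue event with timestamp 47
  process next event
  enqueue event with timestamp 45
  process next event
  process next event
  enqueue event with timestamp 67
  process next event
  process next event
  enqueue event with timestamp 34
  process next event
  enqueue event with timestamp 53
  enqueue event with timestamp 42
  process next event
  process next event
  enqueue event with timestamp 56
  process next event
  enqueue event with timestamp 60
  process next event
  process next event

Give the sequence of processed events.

insert 43 → {43}
insert 75 → {43, 75}
insert 36 → {36, 43, 75}
insert 51 → {36, 43, 51, 75}
insert 41 → {36, 41, 43, 51, 75}
insert 58 → {36, 41, 43, 51, 58, 75}
insert 71 → {36, 41, 43, 51, 58, 71, 75}
insert 50 → {36, 41, 43, 50, 51, 58, 71, 75}
process next event → 36; now {41, 43, 50, 51, 58, 71, 75}
insert 73 → {41, 43, 50, 51, 58, 71, 73, 75}
insert 35 → {35, 41, 43, 50, 51, 58, 71, 73, 75}
insert 47 → {35, 41, 43, 47, 50, 51, 58, 71, 73, 75}
process next event → 35; now {41, 43, 47, 50, 51, 58, 71, 73, 75}
insert 45 → {41, 43, 45, 47, 50, 51, 58, 71, 73, 75}
process next event → 41; now {43, 45, 47, 50, 51, 58, 71, 73, 75}
process next event → 43; now {45, 47, 50, 51, 58, 71, 73, 75}
insert 67 → {45, 47, 50, 51, 58, 67, 71, 73, 75}
process next event → 45; now {47, 50, 51, 58, 67, 71, 73, 75}
process next event → 47; now {50, 51, 58, 67, 71, 73, 75}
insert 34 → {34, 50, 51, 58, 67, 71, 73, 75}
process next event → 34; now {50, 51, 58, 67, 71, 73, 75}
insert 53 → {50, 51, 53, 58, 67, 71, 73, 75}
insert 42 → {42, 50, 51, 53, 58, 67, 71, 73, 75}
process next event → 42; now {50, 51, 53, 58, 67, 71, 73, 75}
process next event → 50; now {51, 53, 58, 67, 71, 73, 75}
insert 56 → {51, 53, 56, 58, 67, 71, 73, 75}
process next event → 51; now {53, 56, 58, 67, 71, 73, 75}
insert 60 → {53, 56, 58, 60, 67, 71, 73, 75}
process next event → 53; now {56, 58, 60, 67, 71, 73, 75}
process next event → 56; now {58, 60, 67, 71, 73, 75}

36 → 35 → 41 → 43 → 45 → 47 → 34 → 42 → 50 → 51 → 53 → 56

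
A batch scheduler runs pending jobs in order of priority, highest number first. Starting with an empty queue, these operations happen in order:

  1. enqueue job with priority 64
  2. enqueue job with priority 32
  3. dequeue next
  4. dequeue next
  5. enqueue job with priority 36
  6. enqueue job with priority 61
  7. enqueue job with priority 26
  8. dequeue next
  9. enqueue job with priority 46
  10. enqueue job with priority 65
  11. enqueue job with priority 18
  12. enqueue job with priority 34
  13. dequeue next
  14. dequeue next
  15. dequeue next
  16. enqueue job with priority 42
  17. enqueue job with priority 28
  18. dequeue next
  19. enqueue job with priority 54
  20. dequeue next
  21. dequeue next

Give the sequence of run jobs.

64 → 32 → 61 → 65 → 46 → 36 → 42 → 54 → 34

insert 64 → {64}
insert 32 → {64, 32}
dequeue next → 64; now {32}
dequeue next → 32; now {}
insert 36 → {36}
insert 61 → {61, 36}
insert 26 → {61, 36, 26}
dequeue next → 61; now {36, 26}
insert 46 → {46, 36, 26}
insert 65 → {65, 46, 36, 26}
insert 18 → {65, 46, 36, 26, 18}
insert 34 → {65, 46, 36, 34, 26, 18}
dequeue next → 65; now {46, 36, 34, 26, 18}
dequeue next → 46; now {36, 34, 26, 18}
dequeue next → 36; now {34, 26, 18}
insert 42 → {42, 34, 26, 18}
insert 28 → {42, 34, 28, 26, 18}
dequeue next → 42; now {34, 28, 26, 18}
insert 54 → {54, 34, 28, 26, 18}
dequeue next → 54; now {34, 28, 26, 18}
dequeue next → 34; now {28, 26, 18}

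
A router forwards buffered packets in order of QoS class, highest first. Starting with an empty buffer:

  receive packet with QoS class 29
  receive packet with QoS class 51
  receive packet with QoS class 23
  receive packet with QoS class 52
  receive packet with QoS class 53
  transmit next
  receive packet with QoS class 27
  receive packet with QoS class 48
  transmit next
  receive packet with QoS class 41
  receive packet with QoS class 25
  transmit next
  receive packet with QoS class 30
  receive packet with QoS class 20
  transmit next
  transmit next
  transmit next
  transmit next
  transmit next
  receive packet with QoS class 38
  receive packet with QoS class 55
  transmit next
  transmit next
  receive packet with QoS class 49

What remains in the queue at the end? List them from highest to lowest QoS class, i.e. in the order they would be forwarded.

49, 25, 23, 20

insert 29 → {29}
insert 51 → {51, 29}
insert 23 → {51, 29, 23}
insert 52 → {52, 51, 29, 23}
insert 53 → {53, 52, 51, 29, 23}
transmit next → 53; now {52, 51, 29, 23}
insert 27 → {52, 51, 29, 27, 23}
insert 48 → {52, 51, 48, 29, 27, 23}
transmit next → 52; now {51, 48, 29, 27, 23}
insert 41 → {51, 48, 41, 29, 27, 23}
insert 25 → {51, 48, 41, 29, 27, 25, 23}
transmit next → 51; now {48, 41, 29, 27, 25, 23}
insert 30 → {48, 41, 30, 29, 27, 25, 23}
insert 20 → {48, 41, 30, 29, 27, 25, 23, 20}
transmit next → 48; now {41, 30, 29, 27, 25, 23, 20}
transmit next → 41; now {30, 29, 27, 25, 23, 20}
transmit next → 30; now {29, 27, 25, 23, 20}
transmit next → 29; now {27, 25, 23, 20}
transmit next → 27; now {25, 23, 20}
insert 38 → {38, 25, 23, 20}
insert 55 → {55, 38, 25, 23, 20}
transmit next → 55; now {38, 25, 23, 20}
transmit next → 38; now {25, 23, 20}
insert 49 → {49, 25, 23, 20}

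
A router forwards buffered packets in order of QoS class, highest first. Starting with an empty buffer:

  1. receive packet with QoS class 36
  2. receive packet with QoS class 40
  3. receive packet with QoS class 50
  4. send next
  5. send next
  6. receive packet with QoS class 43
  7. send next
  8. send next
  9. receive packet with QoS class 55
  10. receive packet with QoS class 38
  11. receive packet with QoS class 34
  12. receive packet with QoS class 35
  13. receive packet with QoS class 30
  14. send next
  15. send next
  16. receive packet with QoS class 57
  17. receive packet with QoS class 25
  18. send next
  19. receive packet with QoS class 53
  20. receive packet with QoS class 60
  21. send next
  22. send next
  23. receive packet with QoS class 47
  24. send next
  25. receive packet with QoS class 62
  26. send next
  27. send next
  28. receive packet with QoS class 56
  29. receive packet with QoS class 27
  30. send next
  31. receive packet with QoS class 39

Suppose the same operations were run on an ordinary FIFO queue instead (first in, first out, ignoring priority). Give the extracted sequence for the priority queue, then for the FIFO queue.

priority queue: 50 → 40 → 43 → 36 → 55 → 38 → 57 → 60 → 53 → 47 → 62 → 35 → 56; FIFO queue: [36, 40, 50, 43, 55, 38, 34, 35, 30, 57, 25, 53, 60]

insert 36 → {36}
insert 40 → {40, 36}
insert 50 → {50, 40, 36}
send next → 50; now {40, 36}
send next → 40; now {36}
insert 43 → {43, 36}
send next → 43; now {36}
send next → 36; now {}
insert 55 → {55}
insert 38 → {55, 38}
insert 34 → {55, 38, 34}
insert 35 → {55, 38, 35, 34}
insert 30 → {55, 38, 35, 34, 30}
send next → 55; now {38, 35, 34, 30}
send next → 38; now {35, 34, 30}
insert 57 → {57, 35, 34, 30}
insert 25 → {57, 35, 34, 30, 25}
send next → 57; now {35, 34, 30, 25}
insert 53 → {53, 35, 34, 30, 25}
insert 60 → {60, 53, 35, 34, 30, 25}
send next → 60; now {53, 35, 34, 30, 25}
send next → 53; now {35, 34, 30, 25}
insert 47 → {47, 35, 34, 30, 25}
send next → 47; now {35, 34, 30, 25}
insert 62 → {62, 35, 34, 30, 25}
send next → 62; now {35, 34, 30, 25}
send next → 35; now {34, 30, 25}
insert 56 → {56, 34, 30, 25}
insert 27 → {56, 34, 30, 27, 25}
send next → 56; now {34, 30, 27, 25}
insert 39 → {39, 34, 30, 27, 25}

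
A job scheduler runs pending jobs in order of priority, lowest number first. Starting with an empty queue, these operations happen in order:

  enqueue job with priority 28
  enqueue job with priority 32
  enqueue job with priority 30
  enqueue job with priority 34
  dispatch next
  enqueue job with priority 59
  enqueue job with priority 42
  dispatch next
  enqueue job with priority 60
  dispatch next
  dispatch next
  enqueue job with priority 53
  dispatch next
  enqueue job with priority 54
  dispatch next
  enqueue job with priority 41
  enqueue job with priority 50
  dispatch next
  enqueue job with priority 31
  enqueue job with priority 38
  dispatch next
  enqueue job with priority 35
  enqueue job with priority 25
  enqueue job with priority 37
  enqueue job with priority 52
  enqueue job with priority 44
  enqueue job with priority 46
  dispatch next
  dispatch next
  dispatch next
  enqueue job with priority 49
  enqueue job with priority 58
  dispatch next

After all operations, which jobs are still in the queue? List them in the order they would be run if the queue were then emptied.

44 → 46 → 49 → 50 → 52 → 54 → 58 → 59 → 60

insert 28 → {28}
insert 32 → {28, 32}
insert 30 → {28, 30, 32}
insert 34 → {28, 30, 32, 34}
dispatch next → 28; now {30, 32, 34}
insert 59 → {30, 32, 34, 59}
insert 42 → {30, 32, 34, 42, 59}
dispatch next → 30; now {32, 34, 42, 59}
insert 60 → {32, 34, 42, 59, 60}
dispatch next → 32; now {34, 42, 59, 60}
dispatch next → 34; now {42, 59, 60}
insert 53 → {42, 53, 59, 60}
dispatch next → 42; now {53, 59, 60}
insert 54 → {53, 54, 59, 60}
dispatch next → 53; now {54, 59, 60}
insert 41 → {41, 54, 59, 60}
insert 50 → {41, 50, 54, 59, 60}
dispatch next → 41; now {50, 54, 59, 60}
insert 31 → {31, 50, 54, 59, 60}
insert 38 → {31, 38, 50, 54, 59, 60}
dispatch next → 31; now {38, 50, 54, 59, 60}
insert 35 → {35, 38, 50, 54, 59, 60}
insert 25 → {25, 35, 38, 50, 54, 59, 60}
insert 37 → {25, 35, 37, 38, 50, 54, 59, 60}
insert 52 → {25, 35, 37, 38, 50, 52, 54, 59, 60}
insert 44 → {25, 35, 37, 38, 44, 50, 52, 54, 59, 60}
insert 46 → {25, 35, 37, 38, 44, 46, 50, 52, 54, 59, 60}
dispatch next → 25; now {35, 37, 38, 44, 46, 50, 52, 54, 59, 60}
dispatch next → 35; now {37, 38, 44, 46, 50, 52, 54, 59, 60}
dispatch next → 37; now {38, 44, 46, 50, 52, 54, 59, 60}
insert 49 → {38, 44, 46, 49, 50, 52, 54, 59, 60}
insert 58 → {38, 44, 46, 49, 50, 52, 54, 58, 59, 60}
dispatch next → 38; now {44, 46, 49, 50, 52, 54, 58, 59, 60}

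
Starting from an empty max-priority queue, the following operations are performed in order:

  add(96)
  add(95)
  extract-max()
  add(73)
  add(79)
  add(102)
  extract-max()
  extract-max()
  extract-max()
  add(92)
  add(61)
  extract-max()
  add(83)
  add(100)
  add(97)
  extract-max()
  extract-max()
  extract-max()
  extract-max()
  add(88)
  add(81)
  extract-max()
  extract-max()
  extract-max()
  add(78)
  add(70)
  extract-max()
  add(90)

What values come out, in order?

96 → 102 → 95 → 79 → 92 → 100 → 97 → 83 → 73 → 88 → 81 → 61 → 78

insert 96 → {96}
insert 95 → {96, 95}
extract-max → 96; now {95}
insert 73 → {95, 73}
insert 79 → {95, 79, 73}
insert 102 → {102, 95, 79, 73}
extract-max → 102; now {95, 79, 73}
extract-max → 95; now {79, 73}
extract-max → 79; now {73}
insert 92 → {92, 73}
insert 61 → {92, 73, 61}
extract-max → 92; now {73, 61}
insert 83 → {83, 73, 61}
insert 100 → {100, 83, 73, 61}
insert 97 → {100, 97, 83, 73, 61}
extract-max → 100; now {97, 83, 73, 61}
extract-max → 97; now {83, 73, 61}
extract-max → 83; now {73, 61}
extract-max → 73; now {61}
insert 88 → {88, 61}
insert 81 → {88, 81, 61}
extract-max → 88; now {81, 61}
extract-max → 81; now {61}
extract-max → 61; now {}
insert 78 → {78}
insert 70 → {78, 70}
extract-max → 78; now {70}
insert 90 → {90, 70}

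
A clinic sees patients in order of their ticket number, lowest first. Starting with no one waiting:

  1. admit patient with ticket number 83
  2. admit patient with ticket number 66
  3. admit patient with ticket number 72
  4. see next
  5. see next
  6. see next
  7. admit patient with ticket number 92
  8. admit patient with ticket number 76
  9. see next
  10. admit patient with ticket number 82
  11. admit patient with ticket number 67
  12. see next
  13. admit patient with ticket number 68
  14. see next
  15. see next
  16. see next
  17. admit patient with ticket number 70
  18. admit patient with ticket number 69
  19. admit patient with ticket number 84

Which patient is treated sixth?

68

insert 83 → {83}
insert 66 → {66, 83}
insert 72 → {66, 72, 83}
see next → 66; now {72, 83}
see next → 72; now {83}
see next → 83; now {}
insert 92 → {92}
insert 76 → {76, 92}
see next → 76; now {92}
insert 82 → {82, 92}
insert 67 → {67, 82, 92}
see next → 67; now {82, 92}
insert 68 → {68, 82, 92}
see next → 68; now {82, 92}
see next → 82; now {92}
see next → 92; now {}
insert 70 → {70}
insert 69 → {69, 70}
insert 84 → {69, 70, 84}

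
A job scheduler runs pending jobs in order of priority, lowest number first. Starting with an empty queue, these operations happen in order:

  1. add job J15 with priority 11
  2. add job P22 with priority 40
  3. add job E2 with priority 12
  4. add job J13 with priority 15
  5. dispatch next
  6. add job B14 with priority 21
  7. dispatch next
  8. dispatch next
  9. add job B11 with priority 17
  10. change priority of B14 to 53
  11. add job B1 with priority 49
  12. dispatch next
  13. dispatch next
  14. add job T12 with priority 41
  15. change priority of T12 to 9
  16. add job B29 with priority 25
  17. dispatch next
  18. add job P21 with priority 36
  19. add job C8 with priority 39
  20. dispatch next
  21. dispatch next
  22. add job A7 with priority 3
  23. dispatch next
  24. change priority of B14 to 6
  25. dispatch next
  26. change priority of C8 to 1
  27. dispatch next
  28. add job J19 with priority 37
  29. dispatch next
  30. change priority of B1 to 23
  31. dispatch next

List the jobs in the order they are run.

[J15, E2, J13, B11, P22, T12, B29, P21, A7, B14, C8, J19, B1]

add J15 (priority 11) → {J15:11}
add P22 (priority 40) → {J15:11, P22:40}
add E2 (priority 12) → {J15:11, E2:12, P22:40}
add J13 (priority 15) → {J15:11, E2:12, J13:15, P22:40}
dispatch next → J15; now {E2:12, J13:15, P22:40}
add B14 (priority 21) → {E2:12, J13:15, B14:21, P22:40}
dispatch next → E2; now {J13:15, B14:21, P22:40}
dispatch next → J13; now {B14:21, P22:40}
add B11 (priority 17) → {B11:17, B14:21, P22:40}
update B14 to priority 53 → {B11:17, P22:40, B14:53}
add B1 (priority 49) → {B11:17, P22:40, B1:49, B14:53}
dispatch next → B11; now {P22:40, B1:49, B14:53}
dispatch next → P22; now {B1:49, B14:53}
add T12 (priority 41) → {T12:41, B1:49, B14:53}
update T12 to priority 9 → {T12:9, B1:49, B14:53}
add B29 (priority 25) → {T12:9, B29:25, B1:49, B14:53}
dispatch next → T12; now {B29:25, B1:49, B14:53}
add P21 (priority 36) → {B29:25, P21:36, B1:49, B14:53}
add C8 (priority 39) → {B29:25, P21:36, C8:39, B1:49, B14:53}
dispatch next → B29; now {P21:36, C8:39, B1:49, B14:53}
dispatch next → P21; now {C8:39, B1:49, B14:53}
add A7 (priority 3) → {A7:3, C8:39, B1:49, B14:53}
dispatch next → A7; now {C8:39, B1:49, B14:53}
update B14 to priority 6 → {B14:6, C8:39, B1:49}
dispatch next → B14; now {C8:39, B1:49}
update C8 to priority 1 → {C8:1, B1:49}
dispatch next → C8; now {B1:49}
add J19 (priority 37) → {J19:37, B1:49}
dispatch next → J19; now {B1:49}
update B1 to priority 23 → {B1:23}
dispatch next → B1; now {}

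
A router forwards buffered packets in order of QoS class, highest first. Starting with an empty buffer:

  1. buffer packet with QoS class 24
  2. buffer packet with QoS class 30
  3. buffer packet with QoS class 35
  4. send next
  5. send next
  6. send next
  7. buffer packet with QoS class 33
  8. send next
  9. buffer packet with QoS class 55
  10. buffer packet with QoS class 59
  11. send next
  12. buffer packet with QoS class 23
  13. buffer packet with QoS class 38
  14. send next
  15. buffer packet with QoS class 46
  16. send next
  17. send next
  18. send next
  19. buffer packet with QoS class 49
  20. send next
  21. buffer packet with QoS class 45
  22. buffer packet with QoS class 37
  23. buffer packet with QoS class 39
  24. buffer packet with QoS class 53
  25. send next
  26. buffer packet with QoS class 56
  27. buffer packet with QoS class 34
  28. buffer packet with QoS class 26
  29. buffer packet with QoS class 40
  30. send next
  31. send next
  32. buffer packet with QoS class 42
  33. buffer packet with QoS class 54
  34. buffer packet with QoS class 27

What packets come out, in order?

insert 24 → {24}
insert 30 → {30, 24}
insert 35 → {35, 30, 24}
send next → 35; now {30, 24}
send next → 30; now {24}
send next → 24; now {}
insert 33 → {33}
send next → 33; now {}
insert 55 → {55}
insert 59 → {59, 55}
send next → 59; now {55}
insert 23 → {55, 23}
insert 38 → {55, 38, 23}
send next → 55; now {38, 23}
insert 46 → {46, 38, 23}
send next → 46; now {38, 23}
send next → 38; now {23}
send next → 23; now {}
insert 49 → {49}
send next → 49; now {}
insert 45 → {45}
insert 37 → {45, 37}
insert 39 → {45, 39, 37}
insert 53 → {53, 45, 39, 37}
send next → 53; now {45, 39, 37}
insert 56 → {56, 45, 39, 37}
insert 34 → {56, 45, 39, 37, 34}
insert 26 → {56, 45, 39, 37, 34, 26}
insert 40 → {56, 45, 40, 39, 37, 34, 26}
send next → 56; now {45, 40, 39, 37, 34, 26}
send next → 45; now {40, 39, 37, 34, 26}
insert 42 → {42, 40, 39, 37, 34, 26}
insert 54 → {54, 42, 40, 39, 37, 34, 26}
insert 27 → {54, 42, 40, 39, 37, 34, 27, 26}

35 → 30 → 24 → 33 → 59 → 55 → 46 → 38 → 23 → 49 → 53 → 56 → 45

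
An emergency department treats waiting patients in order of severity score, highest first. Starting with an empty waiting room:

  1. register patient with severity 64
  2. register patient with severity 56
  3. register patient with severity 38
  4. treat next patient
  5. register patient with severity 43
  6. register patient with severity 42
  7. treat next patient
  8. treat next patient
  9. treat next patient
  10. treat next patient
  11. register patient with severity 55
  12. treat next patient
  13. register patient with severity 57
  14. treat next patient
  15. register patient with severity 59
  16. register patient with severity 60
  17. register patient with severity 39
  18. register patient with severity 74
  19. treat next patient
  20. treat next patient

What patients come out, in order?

[64, 56, 43, 42, 38, 55, 57, 74, 60]

insert 64 → {64}
insert 56 → {64, 56}
insert 38 → {64, 56, 38}
treat next patient → 64; now {56, 38}
insert 43 → {56, 43, 38}
insert 42 → {56, 43, 42, 38}
treat next patient → 56; now {43, 42, 38}
treat next patient → 43; now {42, 38}
treat next patient → 42; now {38}
treat next patient → 38; now {}
insert 55 → {55}
treat next patient → 55; now {}
insert 57 → {57}
treat next patient → 57; now {}
insert 59 → {59}
insert 60 → {60, 59}
insert 39 → {60, 59, 39}
insert 74 → {74, 60, 59, 39}
treat next patient → 74; now {60, 59, 39}
treat next patient → 60; now {59, 39}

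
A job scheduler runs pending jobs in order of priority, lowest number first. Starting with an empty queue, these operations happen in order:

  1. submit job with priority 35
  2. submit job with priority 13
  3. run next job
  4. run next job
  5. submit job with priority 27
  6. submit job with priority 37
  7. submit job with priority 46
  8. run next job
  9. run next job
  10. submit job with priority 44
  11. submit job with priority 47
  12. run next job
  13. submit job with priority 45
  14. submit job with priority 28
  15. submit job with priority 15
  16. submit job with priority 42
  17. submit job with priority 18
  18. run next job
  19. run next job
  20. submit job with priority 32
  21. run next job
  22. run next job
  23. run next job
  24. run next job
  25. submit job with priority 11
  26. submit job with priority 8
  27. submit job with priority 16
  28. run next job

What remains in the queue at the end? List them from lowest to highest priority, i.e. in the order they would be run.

[11, 16, 46, 47]

insert 35 → {35}
insert 13 → {13, 35}
run next job → 13; now {35}
run next job → 35; now {}
insert 27 → {27}
insert 37 → {27, 37}
insert 46 → {27, 37, 46}
run next job → 27; now {37, 46}
run next job → 37; now {46}
insert 44 → {44, 46}
insert 47 → {44, 46, 47}
run next job → 44; now {46, 47}
insert 45 → {45, 46, 47}
insert 28 → {28, 45, 46, 47}
insert 15 → {15, 28, 45, 46, 47}
insert 42 → {15, 28, 42, 45, 46, 47}
insert 18 → {15, 18, 28, 42, 45, 46, 47}
run next job → 15; now {18, 28, 42, 45, 46, 47}
run next job → 18; now {28, 42, 45, 46, 47}
insert 32 → {28, 32, 42, 45, 46, 47}
run next job → 28; now {32, 42, 45, 46, 47}
run next job → 32; now {42, 45, 46, 47}
run next job → 42; now {45, 46, 47}
run next job → 45; now {46, 47}
insert 11 → {11, 46, 47}
insert 8 → {8, 11, 46, 47}
insert 16 → {8, 11, 16, 46, 47}
run next job → 8; now {11, 16, 46, 47}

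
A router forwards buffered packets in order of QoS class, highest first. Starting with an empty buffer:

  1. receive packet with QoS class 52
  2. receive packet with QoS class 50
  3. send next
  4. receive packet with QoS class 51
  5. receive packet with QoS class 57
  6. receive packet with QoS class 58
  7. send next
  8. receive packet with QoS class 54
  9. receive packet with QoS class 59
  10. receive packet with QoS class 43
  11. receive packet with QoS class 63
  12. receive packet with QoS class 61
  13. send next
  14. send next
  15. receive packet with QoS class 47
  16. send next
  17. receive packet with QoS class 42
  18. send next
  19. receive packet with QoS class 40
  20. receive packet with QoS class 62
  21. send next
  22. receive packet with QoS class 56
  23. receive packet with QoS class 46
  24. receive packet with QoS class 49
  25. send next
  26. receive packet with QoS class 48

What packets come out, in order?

52, 58, 63, 61, 59, 57, 62, 56

insert 52 → {52}
insert 50 → {52, 50}
send next → 52; now {50}
insert 51 → {51, 50}
insert 57 → {57, 51, 50}
insert 58 → {58, 57, 51, 50}
send next → 58; now {57, 51, 50}
insert 54 → {57, 54, 51, 50}
insert 59 → {59, 57, 54, 51, 50}
insert 43 → {59, 57, 54, 51, 50, 43}
insert 63 → {63, 59, 57, 54, 51, 50, 43}
insert 61 → {63, 61, 59, 57, 54, 51, 50, 43}
send next → 63; now {61, 59, 57, 54, 51, 50, 43}
send next → 61; now {59, 57, 54, 51, 50, 43}
insert 47 → {59, 57, 54, 51, 50, 47, 43}
send next → 59; now {57, 54, 51, 50, 47, 43}
insert 42 → {57, 54, 51, 50, 47, 43, 42}
send next → 57; now {54, 51, 50, 47, 43, 42}
insert 40 → {54, 51, 50, 47, 43, 42, 40}
insert 62 → {62, 54, 51, 50, 47, 43, 42, 40}
send next → 62; now {54, 51, 50, 47, 43, 42, 40}
insert 56 → {56, 54, 51, 50, 47, 43, 42, 40}
insert 46 → {56, 54, 51, 50, 47, 46, 43, 42, 40}
insert 49 → {56, 54, 51, 50, 49, 47, 46, 43, 42, 40}
send next → 56; now {54, 51, 50, 49, 47, 46, 43, 42, 40}
insert 48 → {54, 51, 50, 49, 48, 47, 46, 43, 42, 40}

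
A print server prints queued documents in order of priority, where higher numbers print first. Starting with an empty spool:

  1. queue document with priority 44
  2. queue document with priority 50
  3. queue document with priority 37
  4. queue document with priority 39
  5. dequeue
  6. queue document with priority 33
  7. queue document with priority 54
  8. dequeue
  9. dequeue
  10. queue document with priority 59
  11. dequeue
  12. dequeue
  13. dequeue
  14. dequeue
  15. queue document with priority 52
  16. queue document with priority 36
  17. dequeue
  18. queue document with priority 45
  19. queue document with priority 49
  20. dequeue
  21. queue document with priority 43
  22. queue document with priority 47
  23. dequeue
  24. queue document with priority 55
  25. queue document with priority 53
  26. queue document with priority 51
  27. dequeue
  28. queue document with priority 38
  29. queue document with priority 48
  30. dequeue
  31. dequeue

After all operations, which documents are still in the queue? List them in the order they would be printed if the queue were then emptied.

48 → 45 → 43 → 38 → 36

insert 44 → {44}
insert 50 → {50, 44}
insert 37 → {50, 44, 37}
insert 39 → {50, 44, 39, 37}
dequeue → 50; now {44, 39, 37}
insert 33 → {44, 39, 37, 33}
insert 54 → {54, 44, 39, 37, 33}
dequeue → 54; now {44, 39, 37, 33}
dequeue → 44; now {39, 37, 33}
insert 59 → {59, 39, 37, 33}
dequeue → 59; now {39, 37, 33}
dequeue → 39; now {37, 33}
dequeue → 37; now {33}
dequeue → 33; now {}
insert 52 → {52}
insert 36 → {52, 36}
dequeue → 52; now {36}
insert 45 → {45, 36}
insert 49 → {49, 45, 36}
dequeue → 49; now {45, 36}
insert 43 → {45, 43, 36}
insert 47 → {47, 45, 43, 36}
dequeue → 47; now {45, 43, 36}
insert 55 → {55, 45, 43, 36}
insert 53 → {55, 53, 45, 43, 36}
insert 51 → {55, 53, 51, 45, 43, 36}
dequeue → 55; now {53, 51, 45, 43, 36}
insert 38 → {53, 51, 45, 43, 38, 36}
insert 48 → {53, 51, 48, 45, 43, 38, 36}
dequeue → 53; now {51, 48, 45, 43, 38, 36}
dequeue → 51; now {48, 45, 43, 38, 36}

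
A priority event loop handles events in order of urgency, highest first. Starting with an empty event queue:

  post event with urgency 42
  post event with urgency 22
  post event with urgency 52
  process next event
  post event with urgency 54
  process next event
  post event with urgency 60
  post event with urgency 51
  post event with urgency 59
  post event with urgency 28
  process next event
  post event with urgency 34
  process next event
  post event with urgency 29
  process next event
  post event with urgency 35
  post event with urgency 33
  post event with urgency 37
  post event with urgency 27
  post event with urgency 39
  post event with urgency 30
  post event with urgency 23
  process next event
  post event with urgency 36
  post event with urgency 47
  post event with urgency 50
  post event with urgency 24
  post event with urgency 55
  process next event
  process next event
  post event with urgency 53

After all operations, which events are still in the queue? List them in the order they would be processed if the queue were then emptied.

53, 47, 39, 37, 36, 35, 34, 33, 30, 29, 28, 27, 24, 23, 22

insert 42 → {42}
insert 22 → {42, 22}
insert 52 → {52, 42, 22}
process next event → 52; now {42, 22}
insert 54 → {54, 42, 22}
process next event → 54; now {42, 22}
insert 60 → {60, 42, 22}
insert 51 → {60, 51, 42, 22}
insert 59 → {60, 59, 51, 42, 22}
insert 28 → {60, 59, 51, 42, 28, 22}
process next event → 60; now {59, 51, 42, 28, 22}
insert 34 → {59, 51, 42, 34, 28, 22}
process next event → 59; now {51, 42, 34, 28, 22}
insert 29 → {51, 42, 34, 29, 28, 22}
process next event → 51; now {42, 34, 29, 28, 22}
insert 35 → {42, 35, 34, 29, 28, 22}
insert 33 → {42, 35, 34, 33, 29, 28, 22}
insert 37 → {42, 37, 35, 34, 33, 29, 28, 22}
insert 27 → {42, 37, 35, 34, 33, 29, 28, 27, 22}
insert 39 → {42, 39, 37, 35, 34, 33, 29, 28, 27, 22}
insert 30 → {42, 39, 37, 35, 34, 33, 30, 29, 28, 27, 22}
insert 23 → {42, 39, 37, 35, 34, 33, 30, 29, 28, 27, 23, 22}
process next event → 42; now {39, 37, 35, 34, 33, 30, 29, 28, 27, 23, 22}
insert 36 → {39, 37, 36, 35, 34, 33, 30, 29, 28, 27, 23, 22}
insert 47 → {47, 39, 37, 36, 35, 34, 33, 30, 29, 28, 27, 23, 22}
insert 50 → {50, 47, 39, 37, 36, 35, 34, 33, 30, 29, 28, 27, 23, 22}
insert 24 → {50, 47, 39, 37, 36, 35, 34, 33, 30, 29, 28, 27, 24, 23, 22}
insert 55 → {55, 50, 47, 39, 37, 36, 35, 34, 33, 30, 29, 28, 27, 24, 23, 22}
process next event → 55; now {50, 47, 39, 37, 36, 35, 34, 33, 30, 29, 28, 27, 24, 23, 22}
process next event → 50; now {47, 39, 37, 36, 35, 34, 33, 30, 29, 28, 27, 24, 23, 22}
insert 53 → {53, 47, 39, 37, 36, 35, 34, 33, 30, 29, 28, 27, 24, 23, 22}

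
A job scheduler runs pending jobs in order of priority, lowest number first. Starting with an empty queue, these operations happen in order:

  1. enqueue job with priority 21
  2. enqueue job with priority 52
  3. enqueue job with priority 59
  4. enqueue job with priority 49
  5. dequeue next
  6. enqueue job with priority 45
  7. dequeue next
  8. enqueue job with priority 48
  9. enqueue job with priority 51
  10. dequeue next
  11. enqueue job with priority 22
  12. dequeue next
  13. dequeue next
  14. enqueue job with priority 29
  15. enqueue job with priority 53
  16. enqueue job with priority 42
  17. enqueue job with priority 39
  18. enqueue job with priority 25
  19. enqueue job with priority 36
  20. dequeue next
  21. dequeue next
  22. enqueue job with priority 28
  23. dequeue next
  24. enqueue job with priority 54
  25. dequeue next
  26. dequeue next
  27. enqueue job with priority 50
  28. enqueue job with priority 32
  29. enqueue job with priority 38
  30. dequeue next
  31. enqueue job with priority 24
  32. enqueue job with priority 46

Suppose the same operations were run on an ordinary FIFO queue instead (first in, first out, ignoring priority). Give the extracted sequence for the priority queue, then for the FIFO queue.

priority queue: 21 → 45 → 48 → 22 → 49 → 25 → 29 → 28 → 36 → 39 → 32; FIFO queue: 21 → 52 → 59 → 49 → 45 → 48 → 51 → 22 → 29 → 53 → 42

insert 21 → {21}
insert 52 → {21, 52}
insert 59 → {21, 52, 59}
insert 49 → {21, 49, 52, 59}
dequeue next → 21; now {49, 52, 59}
insert 45 → {45, 49, 52, 59}
dequeue next → 45; now {49, 52, 59}
insert 48 → {48, 49, 52, 59}
insert 51 → {48, 49, 51, 52, 59}
dequeue next → 48; now {49, 51, 52, 59}
insert 22 → {22, 49, 51, 52, 59}
dequeue next → 22; now {49, 51, 52, 59}
dequeue next → 49; now {51, 52, 59}
insert 29 → {29, 51, 52, 59}
insert 53 → {29, 51, 52, 53, 59}
insert 42 → {29, 42, 51, 52, 53, 59}
insert 39 → {29, 39, 42, 51, 52, 53, 59}
insert 25 → {25, 29, 39, 42, 51, 52, 53, 59}
insert 36 → {25, 29, 36, 39, 42, 51, 52, 53, 59}
dequeue next → 25; now {29, 36, 39, 42, 51, 52, 53, 59}
dequeue next → 29; now {36, 39, 42, 51, 52, 53, 59}
insert 28 → {28, 36, 39, 42, 51, 52, 53, 59}
dequeue next → 28; now {36, 39, 42, 51, 52, 53, 59}
insert 54 → {36, 39, 42, 51, 52, 53, 54, 59}
dequeue next → 36; now {39, 42, 51, 52, 53, 54, 59}
dequeue next → 39; now {42, 51, 52, 53, 54, 59}
insert 50 → {42, 50, 51, 52, 53, 54, 59}
insert 32 → {32, 42, 50, 51, 52, 53, 54, 59}
insert 38 → {32, 38, 42, 50, 51, 52, 53, 54, 59}
dequeue next → 32; now {38, 42, 50, 51, 52, 53, 54, 59}
insert 24 → {24, 38, 42, 50, 51, 52, 53, 54, 59}
insert 46 → {24, 38, 42, 46, 50, 51, 52, 53, 54, 59}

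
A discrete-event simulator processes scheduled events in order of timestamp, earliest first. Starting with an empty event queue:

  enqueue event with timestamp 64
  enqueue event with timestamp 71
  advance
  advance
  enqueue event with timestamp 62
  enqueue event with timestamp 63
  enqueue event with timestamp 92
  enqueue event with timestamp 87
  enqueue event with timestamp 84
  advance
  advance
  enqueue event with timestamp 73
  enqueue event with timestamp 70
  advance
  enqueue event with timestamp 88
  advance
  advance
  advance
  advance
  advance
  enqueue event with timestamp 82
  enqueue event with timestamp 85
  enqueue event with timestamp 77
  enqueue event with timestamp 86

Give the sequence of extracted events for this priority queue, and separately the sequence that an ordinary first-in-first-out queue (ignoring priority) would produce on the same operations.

insert 64 → {64}
insert 71 → {64, 71}
advance → 64; now {71}
advance → 71; now {}
insert 62 → {62}
insert 63 → {62, 63}
insert 92 → {62, 63, 92}
insert 87 → {62, 63, 87, 92}
insert 84 → {62, 63, 84, 87, 92}
advance → 62; now {63, 84, 87, 92}
advance → 63; now {84, 87, 92}
insert 73 → {73, 84, 87, 92}
insert 70 → {70, 73, 84, 87, 92}
advance → 70; now {73, 84, 87, 92}
insert 88 → {73, 84, 87, 88, 92}
advance → 73; now {84, 87, 88, 92}
advance → 84; now {87, 88, 92}
advance → 87; now {88, 92}
advance → 88; now {92}
advance → 92; now {}
insert 82 → {82}
insert 85 → {82, 85}
insert 77 → {77, 82, 85}
insert 86 → {77, 82, 85, 86}

priority queue: 64, 71, 62, 63, 70, 73, 84, 87, 88, 92; FIFO queue: 64, 71, 62, 63, 92, 87, 84, 73, 70, 88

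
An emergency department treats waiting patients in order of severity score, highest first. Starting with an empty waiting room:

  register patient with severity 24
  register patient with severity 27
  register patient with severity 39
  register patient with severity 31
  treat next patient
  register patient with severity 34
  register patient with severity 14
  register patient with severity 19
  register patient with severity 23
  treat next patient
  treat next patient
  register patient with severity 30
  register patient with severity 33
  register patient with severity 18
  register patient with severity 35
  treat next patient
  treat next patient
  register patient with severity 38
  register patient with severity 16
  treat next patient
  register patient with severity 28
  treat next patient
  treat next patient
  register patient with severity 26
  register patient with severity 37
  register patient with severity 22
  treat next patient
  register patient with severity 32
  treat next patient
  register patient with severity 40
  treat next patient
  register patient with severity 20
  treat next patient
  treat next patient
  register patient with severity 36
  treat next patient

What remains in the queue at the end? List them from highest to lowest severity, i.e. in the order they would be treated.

24 → 23 → 22 → 20 → 19 → 18 → 16 → 14

insert 24 → {24}
insert 27 → {27, 24}
insert 39 → {39, 27, 24}
insert 31 → {39, 31, 27, 24}
treat next patient → 39; now {31, 27, 24}
insert 34 → {34, 31, 27, 24}
insert 14 → {34, 31, 27, 24, 14}
insert 19 → {34, 31, 27, 24, 19, 14}
insert 23 → {34, 31, 27, 24, 23, 19, 14}
treat next patient → 34; now {31, 27, 24, 23, 19, 14}
treat next patient → 31; now {27, 24, 23, 19, 14}
insert 30 → {30, 27, 24, 23, 19, 14}
insert 33 → {33, 30, 27, 24, 23, 19, 14}
insert 18 → {33, 30, 27, 24, 23, 19, 18, 14}
insert 35 → {35, 33, 30, 27, 24, 23, 19, 18, 14}
treat next patient → 35; now {33, 30, 27, 24, 23, 19, 18, 14}
treat next patient → 33; now {30, 27, 24, 23, 19, 18, 14}
insert 38 → {38, 30, 27, 24, 23, 19, 18, 14}
insert 16 → {38, 30, 27, 24, 23, 19, 18, 16, 14}
treat next patient → 38; now {30, 27, 24, 23, 19, 18, 16, 14}
insert 28 → {30, 28, 27, 24, 23, 19, 18, 16, 14}
treat next patient → 30; now {28, 27, 24, 23, 19, 18, 16, 14}
treat next patient → 28; now {27, 24, 23, 19, 18, 16, 14}
insert 26 → {27, 26, 24, 23, 19, 18, 16, 14}
insert 37 → {37, 27, 26, 24, 23, 19, 18, 16, 14}
insert 22 → {37, 27, 26, 24, 23, 22, 19, 18, 16, 14}
treat next patient → 37; now {27, 26, 24, 23, 22, 19, 18, 16, 14}
insert 32 → {32, 27, 26, 24, 23, 22, 19, 18, 16, 14}
treat next patient → 32; now {27, 26, 24, 23, 22, 19, 18, 16, 14}
insert 40 → {40, 27, 26, 24, 23, 22, 19, 18, 16, 14}
treat next patient → 40; now {27, 26, 24, 23, 22, 19, 18, 16, 14}
insert 20 → {27, 26, 24, 23, 22, 20, 19, 18, 16, 14}
treat next patient → 27; now {26, 24, 23, 22, 20, 19, 18, 16, 14}
treat next patient → 26; now {24, 23, 22, 20, 19, 18, 16, 14}
insert 36 → {36, 24, 23, 22, 20, 19, 18, 16, 14}
treat next patient → 36; now {24, 23, 22, 20, 19, 18, 16, 14}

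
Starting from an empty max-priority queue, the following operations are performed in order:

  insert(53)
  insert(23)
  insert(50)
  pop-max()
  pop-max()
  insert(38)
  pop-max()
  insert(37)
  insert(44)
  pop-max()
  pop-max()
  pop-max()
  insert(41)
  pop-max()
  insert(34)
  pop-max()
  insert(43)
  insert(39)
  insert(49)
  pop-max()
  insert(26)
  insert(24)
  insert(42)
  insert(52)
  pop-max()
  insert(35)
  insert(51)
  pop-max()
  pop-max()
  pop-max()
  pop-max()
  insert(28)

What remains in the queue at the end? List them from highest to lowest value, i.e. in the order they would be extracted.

35 → 28 → 26 → 24

insert 53 → {53}
insert 23 → {53, 23}
insert 50 → {53, 50, 23}
pop-max → 53; now {50, 23}
pop-max → 50; now {23}
insert 38 → {38, 23}
pop-max → 38; now {23}
insert 37 → {37, 23}
insert 44 → {44, 37, 23}
pop-max → 44; now {37, 23}
pop-max → 37; now {23}
pop-max → 23; now {}
insert 41 → {41}
pop-max → 41; now {}
insert 34 → {34}
pop-max → 34; now {}
insert 43 → {43}
insert 39 → {43, 39}
insert 49 → {49, 43, 39}
pop-max → 49; now {43, 39}
insert 26 → {43, 39, 26}
insert 24 → {43, 39, 26, 24}
insert 42 → {43, 42, 39, 26, 24}
insert 52 → {52, 43, 42, 39, 26, 24}
pop-max → 52; now {43, 42, 39, 26, 24}
insert 35 → {43, 42, 39, 35, 26, 24}
insert 51 → {51, 43, 42, 39, 35, 26, 24}
pop-max → 51; now {43, 42, 39, 35, 26, 24}
pop-max → 43; now {42, 39, 35, 26, 24}
pop-max → 42; now {39, 35, 26, 24}
pop-max → 39; now {35, 26, 24}
insert 28 → {35, 28, 26, 24}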